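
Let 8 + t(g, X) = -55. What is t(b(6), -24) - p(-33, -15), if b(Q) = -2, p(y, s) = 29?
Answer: -92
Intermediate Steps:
t(g, X) = -63 (t(g, X) = -8 - 55 = -63)
t(b(6), -24) - p(-33, -15) = -63 - 1*29 = -63 - 29 = -92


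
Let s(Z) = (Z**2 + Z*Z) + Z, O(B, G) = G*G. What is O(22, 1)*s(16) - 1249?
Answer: -721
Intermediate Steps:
O(B, G) = G**2
s(Z) = Z + 2*Z**2 (s(Z) = (Z**2 + Z**2) + Z = 2*Z**2 + Z = Z + 2*Z**2)
O(22, 1)*s(16) - 1249 = 1**2*(16*(1 + 2*16)) - 1249 = 1*(16*(1 + 32)) - 1249 = 1*(16*33) - 1249 = 1*528 - 1249 = 528 - 1249 = -721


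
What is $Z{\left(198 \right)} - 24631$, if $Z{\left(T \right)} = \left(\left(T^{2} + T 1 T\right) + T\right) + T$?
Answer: $54173$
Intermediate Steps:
$Z{\left(T \right)} = 2 T + 2 T^{2}$ ($Z{\left(T \right)} = \left(\left(T^{2} + T T\right) + T\right) + T = \left(\left(T^{2} + T^{2}\right) + T\right) + T = \left(2 T^{2} + T\right) + T = \left(T + 2 T^{2}\right) + T = 2 T + 2 T^{2}$)
$Z{\left(198 \right)} - 24631 = 2 \cdot 198 \left(1 + 198\right) - 24631 = 2 \cdot 198 \cdot 199 - 24631 = 78804 - 24631 = 54173$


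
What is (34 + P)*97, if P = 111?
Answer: 14065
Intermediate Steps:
(34 + P)*97 = (34 + 111)*97 = 145*97 = 14065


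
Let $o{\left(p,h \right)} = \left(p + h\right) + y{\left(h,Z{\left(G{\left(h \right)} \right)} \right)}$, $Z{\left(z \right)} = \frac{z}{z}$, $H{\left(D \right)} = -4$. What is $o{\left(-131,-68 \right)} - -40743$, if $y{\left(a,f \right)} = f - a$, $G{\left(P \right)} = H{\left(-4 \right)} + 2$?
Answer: $40613$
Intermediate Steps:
$G{\left(P \right)} = -2$ ($G{\left(P \right)} = -4 + 2 = -2$)
$Z{\left(z \right)} = 1$
$o{\left(p,h \right)} = 1 + p$ ($o{\left(p,h \right)} = \left(p + h\right) - \left(-1 + h\right) = \left(h + p\right) - \left(-1 + h\right) = 1 + p$)
$o{\left(-131,-68 \right)} - -40743 = \left(1 - 131\right) - -40743 = -130 + 40743 = 40613$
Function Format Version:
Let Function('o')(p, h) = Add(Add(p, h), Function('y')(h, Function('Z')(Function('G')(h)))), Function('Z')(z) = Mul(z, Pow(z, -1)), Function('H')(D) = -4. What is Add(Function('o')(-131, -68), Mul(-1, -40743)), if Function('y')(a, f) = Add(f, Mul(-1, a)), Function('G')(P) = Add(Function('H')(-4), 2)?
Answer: 40613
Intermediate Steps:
Function('G')(P) = -2 (Function('G')(P) = Add(-4, 2) = -2)
Function('Z')(z) = 1
Function('o')(p, h) = Add(1, p) (Function('o')(p, h) = Add(Add(p, h), Add(1, Mul(-1, h))) = Add(Add(h, p), Add(1, Mul(-1, h))) = Add(1, p))
Add(Function('o')(-131, -68), Mul(-1, -40743)) = Add(Add(1, -131), Mul(-1, -40743)) = Add(-130, 40743) = 40613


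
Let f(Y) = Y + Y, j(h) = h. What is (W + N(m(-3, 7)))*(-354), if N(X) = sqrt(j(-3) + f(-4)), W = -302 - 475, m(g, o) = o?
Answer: 275058 - 354*I*sqrt(11) ≈ 2.7506e+5 - 1174.1*I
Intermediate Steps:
f(Y) = 2*Y
W = -777
N(X) = I*sqrt(11) (N(X) = sqrt(-3 + 2*(-4)) = sqrt(-3 - 8) = sqrt(-11) = I*sqrt(11))
(W + N(m(-3, 7)))*(-354) = (-777 + I*sqrt(11))*(-354) = 275058 - 354*I*sqrt(11)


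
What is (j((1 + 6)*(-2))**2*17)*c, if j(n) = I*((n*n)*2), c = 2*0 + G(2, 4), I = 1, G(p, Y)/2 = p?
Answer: 10449152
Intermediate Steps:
G(p, Y) = 2*p
c = 4 (c = 2*0 + 2*2 = 0 + 4 = 4)
j(n) = 2*n**2 (j(n) = 1*((n*n)*2) = 1*(n**2*2) = 1*(2*n**2) = 2*n**2)
(j((1 + 6)*(-2))**2*17)*c = ((2*((1 + 6)*(-2))**2)**2*17)*4 = ((2*(7*(-2))**2)**2*17)*4 = ((2*(-14)**2)**2*17)*4 = ((2*196)**2*17)*4 = (392**2*17)*4 = (153664*17)*4 = 2612288*4 = 10449152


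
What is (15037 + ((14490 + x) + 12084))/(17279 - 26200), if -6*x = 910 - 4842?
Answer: -126799/26763 ≈ -4.7378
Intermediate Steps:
x = 1966/3 (x = -(910 - 4842)/6 = -⅙*(-3932) = 1966/3 ≈ 655.33)
(15037 + ((14490 + x) + 12084))/(17279 - 26200) = (15037 + ((14490 + 1966/3) + 12084))/(17279 - 26200) = (15037 + (45436/3 + 12084))/(-8921) = (15037 + 81688/3)*(-1/8921) = (126799/3)*(-1/8921) = -126799/26763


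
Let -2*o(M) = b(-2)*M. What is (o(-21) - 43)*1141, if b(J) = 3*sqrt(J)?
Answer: -49063 + 71883*I*sqrt(2)/2 ≈ -49063.0 + 50829.0*I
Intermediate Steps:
o(M) = -3*I*M*sqrt(2)/2 (o(M) = -3*sqrt(-2)*M/2 = -3*(I*sqrt(2))*M/2 = -3*I*sqrt(2)*M/2 = -3*I*M*sqrt(2)/2)
(o(-21) - 43)*1141 = (-3/2*I*(-21)*sqrt(2) - 43)*1141 = (63*I*sqrt(2)/2 - 43)*1141 = (-43 + 63*I*sqrt(2)/2)*1141 = -49063 + 71883*I*sqrt(2)/2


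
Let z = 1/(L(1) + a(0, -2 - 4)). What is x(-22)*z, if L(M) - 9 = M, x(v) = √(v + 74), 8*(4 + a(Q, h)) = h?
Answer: 8*√13/21 ≈ 1.3735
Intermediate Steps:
a(Q, h) = -4 + h/8
x(v) = √(74 + v)
L(M) = 9 + M
z = 4/21 (z = 1/((9 + 1) + (-4 + (-2 - 4)/8)) = 1/(10 + (-4 + (⅛)*(-6))) = 1/(10 + (-4 - ¾)) = 1/(10 - 19/4) = 1/(21/4) = 4/21 ≈ 0.19048)
x(-22)*z = √(74 - 22)*(4/21) = √52*(4/21) = (2*√13)*(4/21) = 8*√13/21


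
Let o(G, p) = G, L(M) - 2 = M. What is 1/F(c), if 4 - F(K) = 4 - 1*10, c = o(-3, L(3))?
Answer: 1/10 ≈ 0.10000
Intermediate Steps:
L(M) = 2 + M
c = -3
F(K) = 10 (F(K) = 4 - (4 - 1*10) = 4 - (4 - 10) = 4 - 1*(-6) = 4 + 6 = 10)
1/F(c) = 1/10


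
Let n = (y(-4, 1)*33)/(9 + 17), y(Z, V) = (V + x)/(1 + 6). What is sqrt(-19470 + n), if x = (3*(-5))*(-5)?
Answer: 6*I*sqrt(4475471)/91 ≈ 139.49*I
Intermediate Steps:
x = 75 (x = -15*(-5) = 75)
y(Z, V) = 75/7 + V/7 (y(Z, V) = (V + 75)/(1 + 6) = (75 + V)/7 = (75 + V)*(1/7) = 75/7 + V/7)
n = 1254/91 (n = ((75/7 + (1/7)*1)*33)/(9 + 17) = ((75/7 + 1/7)*33)/26 = ((76/7)*33)*(1/26) = (2508/7)*(1/26) = 1254/91 ≈ 13.780)
sqrt(-19470 + n) = sqrt(-19470 + 1254/91) = sqrt(-1770516/91) = 6*I*sqrt(4475471)/91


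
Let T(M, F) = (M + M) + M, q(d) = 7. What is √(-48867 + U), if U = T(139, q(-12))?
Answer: 5*I*√1938 ≈ 220.11*I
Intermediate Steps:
T(M, F) = 3*M (T(M, F) = 2*M + M = 3*M)
U = 417 (U = 3*139 = 417)
√(-48867 + U) = √(-48867 + 417) = √(-48450) = 5*I*√1938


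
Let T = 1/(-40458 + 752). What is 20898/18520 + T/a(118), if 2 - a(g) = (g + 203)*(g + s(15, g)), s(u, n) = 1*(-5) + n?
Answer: 15381764938183/13631461698220 ≈ 1.1284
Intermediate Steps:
s(u, n) = -5 + n
T = -1/39706 (T = 1/(-39706) = -1/39706 ≈ -2.5185e-5)
a(g) = 2 - (-5 + 2*g)*(203 + g) (a(g) = 2 - (g + 203)*(g + (-5 + g)) = 2 - (203 + g)*(-5 + 2*g) = 2 - (-5 + 2*g)*(203 + g))
20898/18520 + T/a(118) = 20898/18520 - 1/(39706*(1017 - 401*118 - 2*118**2)) = 20898*(1/18520) - 1/(39706*(1017 - 47318 - 2*13924)) = 10449/9260 - 1/(39706*(1017 - 47318 - 27848)) = 10449/9260 - 1/39706/(-74149) = 10449/9260 - 1/39706*(-1/74149) = 10449/9260 + 1/2944160194 = 15381764938183/13631461698220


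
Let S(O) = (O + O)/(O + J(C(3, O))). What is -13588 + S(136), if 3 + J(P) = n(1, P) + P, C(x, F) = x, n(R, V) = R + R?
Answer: -937436/69 ≈ -13586.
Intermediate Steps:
n(R, V) = 2*R
J(P) = -1 + P (J(P) = -3 + (2*1 + P) = -3 + (2 + P) = -1 + P)
S(O) = 2*O/(2 + O) (S(O) = (O + O)/(O + (-1 + 3)) = (2*O)/(O + 2) = (2*O)/(2 + O) = 2*O/(2 + O))
-13588 + S(136) = -13588 + 2*136/(2 + 136) = -13588 + 2*136/138 = -13588 + 2*136*(1/138) = -13588 + 136/69 = -937436/69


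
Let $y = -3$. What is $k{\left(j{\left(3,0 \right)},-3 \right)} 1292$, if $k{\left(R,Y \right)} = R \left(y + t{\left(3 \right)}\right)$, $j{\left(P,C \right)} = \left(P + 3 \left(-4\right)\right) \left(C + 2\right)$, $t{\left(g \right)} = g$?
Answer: $0$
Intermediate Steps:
$j{\left(P,C \right)} = \left(-12 + P\right) \left(2 + C\right)$ ($j{\left(P,C \right)} = \left(P - 12\right) \left(2 + C\right) = \left(-12 + P\right) \left(2 + C\right)$)
$k{\left(R,Y \right)} = 0$ ($k{\left(R,Y \right)} = R \left(-3 + 3\right) = R 0 = 0$)
$k{\left(j{\left(3,0 \right)},-3 \right)} 1292 = 0 \cdot 1292 = 0$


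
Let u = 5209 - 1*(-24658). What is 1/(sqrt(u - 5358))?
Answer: sqrt(24509)/24509 ≈ 0.0063876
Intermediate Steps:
u = 29867 (u = 5209 + 24658 = 29867)
1/(sqrt(u - 5358)) = 1/(sqrt(29867 - 5358)) = 1/(sqrt(24509)) = sqrt(24509)/24509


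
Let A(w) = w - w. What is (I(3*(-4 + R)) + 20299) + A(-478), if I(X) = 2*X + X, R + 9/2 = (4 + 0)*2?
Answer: 40589/2 ≈ 20295.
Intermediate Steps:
R = 7/2 (R = -9/2 + (4 + 0)*2 = -9/2 + 4*2 = -9/2 + 8 = 7/2 ≈ 3.5000)
A(w) = 0
I(X) = 3*X
(I(3*(-4 + R)) + 20299) + A(-478) = (3*(3*(-4 + 7/2)) + 20299) + 0 = (3*(3*(-½)) + 20299) + 0 = (3*(-3/2) + 20299) + 0 = (-9/2 + 20299) + 0 = 40589/2 + 0 = 40589/2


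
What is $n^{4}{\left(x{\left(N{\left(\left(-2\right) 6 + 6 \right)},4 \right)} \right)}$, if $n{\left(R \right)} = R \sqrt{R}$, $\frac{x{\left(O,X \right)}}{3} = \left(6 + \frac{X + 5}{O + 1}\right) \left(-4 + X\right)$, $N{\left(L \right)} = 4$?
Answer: $0$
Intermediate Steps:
$x{\left(O,X \right)} = 3 \left(-4 + X\right) \left(6 + \frac{5 + X}{1 + O}\right)$ ($x{\left(O,X \right)} = 3 \left(6 + \frac{X + 5}{O + 1}\right) \left(-4 + X\right) = 3 \left(6 + \frac{5 + X}{1 + O}\right) \left(-4 + X\right) = 3 \left(-4 + X\right) \left(6 + \frac{5 + X}{1 + O}\right)$)
$n{\left(R \right)} = R^{\frac{3}{2}}$
$n^{4}{\left(x{\left(N{\left(\left(-2\right) 6 + 6 \right)},4 \right)} \right)} = \left(\left(\frac{3 \left(-44 + 4^{2} - 96 + 7 \cdot 4 + 6 \cdot 4 \cdot 4\right)}{1 + 4}\right)^{\frac{3}{2}}\right)^{4} = \left(\left(\frac{3 \left(-44 + 16 - 96 + 28 + 96\right)}{5}\right)^{\frac{3}{2}}\right)^{4} = \left(\left(3 \cdot \frac{1}{5} \cdot 0\right)^{\frac{3}{2}}\right)^{4} = \left(0^{\frac{3}{2}}\right)^{4} = 0^{4} = 0$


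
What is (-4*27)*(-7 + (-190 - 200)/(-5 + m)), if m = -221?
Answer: 64368/113 ≈ 569.63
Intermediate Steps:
(-4*27)*(-7 + (-190 - 200)/(-5 + m)) = (-4*27)*(-7 + (-190 - 200)/(-5 - 221)) = -108*(-7 - 390/(-226)) = -108*(-7 - 390*(-1/226)) = -108*(-7 + 195/113) = -108*(-596/113) = 64368/113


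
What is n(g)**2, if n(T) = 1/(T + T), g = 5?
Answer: 1/100 ≈ 0.010000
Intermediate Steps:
n(T) = 1/(2*T)
n(g)**2 = ((1/2)/5)**2 = ((1/2)*(1/5))**2 = (1/10)**2 = 1/100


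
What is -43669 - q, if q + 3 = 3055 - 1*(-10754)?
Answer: -57475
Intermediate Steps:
q = 13806 (q = -3 + (3055 - 1*(-10754)) = -3 + (3055 + 10754) = -3 + 13809 = 13806)
-43669 - q = -43669 - 1*13806 = -43669 - 13806 = -57475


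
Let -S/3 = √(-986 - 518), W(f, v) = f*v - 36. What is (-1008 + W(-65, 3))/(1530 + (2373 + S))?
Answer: -76759/242015 - 236*I*√94/242015 ≈ -0.31717 - 0.0094544*I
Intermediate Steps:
W(f, v) = -36 + f*v
S = -12*I*√94 (S = -3*√(-986 - 518) = -12*I*√94 ≈ -116.34*I)
(-1008 + W(-65, 3))/(1530 + (2373 + S)) = (-1008 + (-36 - 65*3))/(1530 + (2373 - 12*I*√94)) = (-1008 + (-36 - 195))/(3903 - 12*I*√94) = (-1008 - 231)/(3903 - 12*I*√94) = -1239/(3903 - 12*I*√94)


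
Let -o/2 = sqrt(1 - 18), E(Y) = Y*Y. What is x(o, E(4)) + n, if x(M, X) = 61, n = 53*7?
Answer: 432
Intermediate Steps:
E(Y) = Y**2
o = -2*I*sqrt(17) (o = -2*sqrt(1 - 18) = -2*I*sqrt(17) ≈ -8.2462*I)
n = 371
x(o, E(4)) + n = 61 + 371 = 432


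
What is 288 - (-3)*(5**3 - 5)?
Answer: 648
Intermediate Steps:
288 - (-3)*(5**3 - 5) = 288 - (-3)*(125 - 5) = 288 - (-3)*120 = 288 - 1*(-360) = 288 + 360 = 648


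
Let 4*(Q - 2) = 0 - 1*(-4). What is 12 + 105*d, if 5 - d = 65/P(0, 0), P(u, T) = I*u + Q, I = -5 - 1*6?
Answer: -1738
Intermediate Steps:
I = -11 (I = -5 - 6 = -11)
Q = 3 (Q = 2 + (0 - 1*(-4))/4 = 2 + (0 + 4)/4 = 2 + (1/4)*4 = 2 + 1 = 3)
P(u, T) = 3 - 11*u (P(u, T) = -11*u + 3 = 3 - 11*u)
d = -50/3 (d = 5 - 65/(3 - 11*0) = 5 - 65/(3 + 0) = 5 - 65/3 = -50/3 ≈ -16.667)
12 + 105*d = 12 + 105*(-50/3) = 12 - 1750 = -1738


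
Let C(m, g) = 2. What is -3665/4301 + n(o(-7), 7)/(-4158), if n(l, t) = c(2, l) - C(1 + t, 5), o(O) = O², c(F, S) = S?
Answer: -1403747/1625778 ≈ -0.86343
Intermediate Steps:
n(l, t) = -2 + l (n(l, t) = l - 1*2 = l - 2 = -2 + l)
-3665/4301 + n(o(-7), 7)/(-4158) = -3665/4301 + (-2 + (-7)²)/(-4158) = -3665*1/4301 + (-2 + 49)*(-1/4158) = -3665/4301 + 47*(-1/4158) = -3665/4301 - 47/4158 = -1403747/1625778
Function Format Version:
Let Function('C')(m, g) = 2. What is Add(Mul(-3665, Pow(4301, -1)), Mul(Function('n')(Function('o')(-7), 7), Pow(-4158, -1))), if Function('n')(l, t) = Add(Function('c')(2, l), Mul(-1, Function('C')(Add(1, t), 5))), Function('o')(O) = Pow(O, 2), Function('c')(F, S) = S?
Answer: Rational(-1403747, 1625778) ≈ -0.86343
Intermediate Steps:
Function('n')(l, t) = Add(-2, l) (Function('n')(l, t) = Add(l, Mul(-1, 2)) = Add(l, -2) = Add(-2, l))
Add(Mul(-3665, Pow(4301, -1)), Mul(Function('n')(Function('o')(-7), 7), Pow(-4158, -1))) = Add(Mul(-3665, Pow(4301, -1)), Mul(Add(-2, Pow(-7, 2)), Pow(-4158, -1))) = Add(Mul(-3665, Rational(1, 4301)), Mul(Add(-2, 49), Rational(-1, 4158))) = Add(Rational(-3665, 4301), Mul(47, Rational(-1, 4158))) = Add(Rational(-3665, 4301), Rational(-47, 4158)) = Rational(-1403747, 1625778)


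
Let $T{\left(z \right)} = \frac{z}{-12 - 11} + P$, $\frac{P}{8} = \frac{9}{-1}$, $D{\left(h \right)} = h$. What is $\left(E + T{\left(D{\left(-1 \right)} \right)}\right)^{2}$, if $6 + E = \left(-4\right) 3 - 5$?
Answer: $\frac{4769856}{529} \approx 9016.7$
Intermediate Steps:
$P = -72$ ($P = 8 \frac{9}{-1} = 8 \cdot 9 \left(-1\right) = 8 \left(-9\right) = -72$)
$E = -23$ ($E = -6 - 17 = -23$)
$T{\left(z \right)} = -72 - \frac{z}{23}$ ($T{\left(z \right)} = \frac{z}{-12 - 11} - 72 = \frac{z}{-23} - 72 = - \frac{z}{23} - 72 = -72 - \frac{z}{23}$)
$\left(E + T{\left(D{\left(-1 \right)} \right)}\right)^{2} = \left(-23 - \frac{1655}{23}\right)^{2} = \left(- \frac{2184}{23}\right)^{2} = \frac{4769856}{529}$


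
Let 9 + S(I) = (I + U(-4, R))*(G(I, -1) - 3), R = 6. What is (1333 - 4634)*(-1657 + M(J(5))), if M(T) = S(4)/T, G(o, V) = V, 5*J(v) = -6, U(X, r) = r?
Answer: 32009797/6 ≈ 5.3350e+6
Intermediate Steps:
J(v) = -6/5 (J(v) = (⅕)*(-6) = -6/5)
S(I) = -33 - 4*I (S(I) = -9 + (I + 6)*(-1 - 3) = -9 + (6 + I)*(-4) = -9 + (-24 - 4*I) = -33 - 4*I)
M(T) = -49/T (M(T) = (-33 - 4*4)/T = (-33 - 16)/T = -49/T)
(1333 - 4634)*(-1657 + M(J(5))) = (1333 - 4634)*(-1657 - 49/(-6/5)) = -3301*(-1657 - 49*(-⅚)) = -3301*(-1657 + 245/6) = -3301*(-9697/6) = 32009797/6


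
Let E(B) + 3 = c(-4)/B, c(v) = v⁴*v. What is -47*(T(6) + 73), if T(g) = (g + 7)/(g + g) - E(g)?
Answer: -46577/4 ≈ -11644.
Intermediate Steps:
c(v) = v⁵
E(B) = -3 - 1024/B (E(B) = -3 + (-4)⁵/B = -3 - 1024/B)
T(g) = 3 + 1024/g + (7 + g)/(2*g) (T(g) = (g + 7)/(g + g) - (-3 - 1024/g) = (7 + g)/((2*g)) + (3 + 1024/g) = (7 + g)*(1/(2*g)) + (3 + 1024/g) = (7 + g)/(2*g) + (3 + 1024/g) = 3 + 1024/g + (7 + g)/(2*g))
-47*(T(6) + 73) = -47*((½)*(2055 + 7*6)/6 + 73) = -47*((½)*(⅙)*(2055 + 42) + 73) = -47*((½)*(⅙)*2097 + 73) = -47*(699/4 + 73) = -47*991/4 = -46577/4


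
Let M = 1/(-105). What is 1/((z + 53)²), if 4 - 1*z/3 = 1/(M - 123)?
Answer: 166823056/705356421025 ≈ 0.00023651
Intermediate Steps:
M = -1/105 ≈ -0.0095238
z = 155307/12916 (z = 12 - 3/(-1/105 - 123) = 12 - 3/(-12916/105) = 12 - 3*(-105/12916) = 12 + 315/12916 = 155307/12916 ≈ 12.024)
1/((z + 53)²) = 1/((155307/12916 + 53)²) = 1/((839855/12916)²) = 1/(705356421025/166823056) = 166823056/705356421025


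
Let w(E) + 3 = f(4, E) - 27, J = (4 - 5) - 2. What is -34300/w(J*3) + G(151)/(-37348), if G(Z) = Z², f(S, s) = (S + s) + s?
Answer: 320008289/410828 ≈ 778.93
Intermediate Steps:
f(S, s) = S + 2*s
J = -3 (J = -1 - 2 = -3)
w(E) = -26 + 2*E (w(E) = -3 + ((4 + 2*E) - 27) = -3 + (-23 + 2*E) = -26 + 2*E)
-34300/w(J*3) + G(151)/(-37348) = -34300/(-26 + 2*(-3*3)) + 151²/(-37348) = -34300/(-26 + 2*(-9)) + 22801*(-1/37348) = -34300/(-26 - 18) - 22801/37348 = -34300/(-44) - 22801/37348 = -34300*(-1/44) - 22801/37348 = 8575/11 - 22801/37348 = 320008289/410828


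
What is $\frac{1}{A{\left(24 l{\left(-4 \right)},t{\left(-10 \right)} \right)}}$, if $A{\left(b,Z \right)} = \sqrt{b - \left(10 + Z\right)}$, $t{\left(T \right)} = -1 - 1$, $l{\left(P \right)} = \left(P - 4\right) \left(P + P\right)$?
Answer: $\frac{\sqrt{382}}{764} \approx 0.025582$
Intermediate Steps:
$l{\left(P \right)} = 2 P \left(-4 + P\right)$ ($l{\left(P \right)} = \left(-4 + P\right) 2 P = 2 P \left(-4 + P\right)$)
$t{\left(T \right)} = -2$
$A{\left(b,Z \right)} = \sqrt{-10 + b - Z}$
$\frac{1}{A{\left(24 l{\left(-4 \right)},t{\left(-10 \right)} \right)}} = \frac{1}{\sqrt{-10 + 24 \cdot 2 \left(-4\right) \left(-4 - 4\right) - -2}} = \frac{1}{\sqrt{-10 + 24 \cdot 2 \left(-4\right) \left(-8\right) + 2}} = \frac{1}{\sqrt{-10 + 24 \cdot 64 + 2}} = \frac{1}{\sqrt{-10 + 1536 + 2}} = \frac{1}{\sqrt{1528}} = \frac{1}{2 \sqrt{382}} = \frac{\sqrt{382}}{764}$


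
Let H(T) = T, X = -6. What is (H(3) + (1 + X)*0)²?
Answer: 9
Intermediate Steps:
(H(3) + (1 + X)*0)² = (3 + (1 - 6)*0)² = (3 - 5*0)² = (3 + 0)² = 3² = 9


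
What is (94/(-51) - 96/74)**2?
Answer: 35117476/3560769 ≈ 9.8623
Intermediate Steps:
(94/(-51) - 96/74)**2 = (94*(-1/51) - 96*1/74)**2 = (-94/51 - 48/37)**2 = (-5926/1887)**2 = 35117476/3560769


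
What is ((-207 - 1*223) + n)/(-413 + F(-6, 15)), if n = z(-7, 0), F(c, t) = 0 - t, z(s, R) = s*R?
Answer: 215/214 ≈ 1.0047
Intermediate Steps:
z(s, R) = R*s
F(c, t) = -t
n = 0 (n = 0*(-7) = 0)
((-207 - 1*223) + n)/(-413 + F(-6, 15)) = ((-207 - 1*223) + 0)/(-413 - 1*15) = ((-207 - 223) + 0)/(-413 - 15) = (-430 + 0)/(-428) = -430*(-1/428) = 215/214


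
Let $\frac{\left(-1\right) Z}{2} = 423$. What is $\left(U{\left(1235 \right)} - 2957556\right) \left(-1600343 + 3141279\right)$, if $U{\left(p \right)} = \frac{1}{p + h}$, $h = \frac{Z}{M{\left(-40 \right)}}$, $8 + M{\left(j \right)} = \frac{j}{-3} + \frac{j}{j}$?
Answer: $- \frac{95372804202051848}{20927} \approx -4.5574 \cdot 10^{12}$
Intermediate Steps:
$M{\left(j \right)} = -7 - \frac{j}{3}$ ($M{\left(j \right)} = -8 + \left(\frac{j}{-3} + \frac{j}{j}\right) = -8 + \left(j \left(- \frac{1}{3}\right) + 1\right) = -8 - \left(-1 + \frac{j}{3}\right) = -7 - \frac{j}{3}$)
$Z = -846$ ($Z = \left(-2\right) 423 = -846$)
$h = - \frac{2538}{19}$ ($h = - \frac{846}{-7 - - \frac{40}{3}} = - \frac{846}{-7 + \frac{40}{3}} = - \frac{846}{\frac{19}{3}} = \left(-846\right) \frac{3}{19} = - \frac{2538}{19} \approx -133.58$)
$U{\left(p \right)} = \frac{1}{- \frac{2538}{19} + p}$ ($U{\left(p \right)} = \frac{1}{p - \frac{2538}{19}} = \frac{1}{- \frac{2538}{19} + p}$)
$\left(U{\left(1235 \right)} - 2957556\right) \left(-1600343 + 3141279\right) = \left(\frac{19}{-2538 + 19 \cdot 1235} - 2957556\right) \left(-1600343 + 3141279\right) = \left(\frac{19}{-2538 + 23465} - 2957556\right) 1540936 = \left(\frac{19}{20927} - 2957556\right) 1540936 = \left(- \frac{61892774393}{20927}\right) 1540936 = - \frac{95372804202051848}{20927}$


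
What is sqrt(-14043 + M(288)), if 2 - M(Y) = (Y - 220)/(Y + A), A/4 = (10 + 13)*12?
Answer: I*sqrt(425106795)/174 ≈ 118.49*I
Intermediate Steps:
A = 1104 (A = 4*((10 + 13)*12) = 4*(23*12) = 4*276 = 1104)
M(Y) = 2 - (-220 + Y)/(1104 + Y) (M(Y) = 2 - (Y - 220)/(Y + 1104) = 2 - (-220 + Y)/(1104 + Y))
sqrt(-14043 + M(288)) = sqrt(-14043 + (2428 + 288)/(1104 + 288)) = sqrt(-14043 + 2716/1392) = sqrt(-14043 + (1/1392)*2716) = sqrt(-14043 + 679/348) = sqrt(-4886285/348) = I*sqrt(425106795)/174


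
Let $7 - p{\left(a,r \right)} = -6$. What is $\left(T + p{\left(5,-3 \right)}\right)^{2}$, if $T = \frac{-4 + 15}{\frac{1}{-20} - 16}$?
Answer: $\frac{15626209}{103041} \approx 151.65$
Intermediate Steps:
$p{\left(a,r \right)} = 13$ ($p{\left(a,r \right)} = 7 - -6 = 7 + 6 = 13$)
$T = - \frac{220}{321}$ ($T = \frac{11}{- \frac{1}{20} - 16} = \frac{11}{- \frac{321}{20}} = 11 \left(- \frac{20}{321}\right) = - \frac{220}{321} \approx -0.68536$)
$\left(T + p{\left(5,-3 \right)}\right)^{2} = \left(- \frac{220}{321} + 13\right)^{2} = \left(\frac{3953}{321}\right)^{2} = \frac{15626209}{103041}$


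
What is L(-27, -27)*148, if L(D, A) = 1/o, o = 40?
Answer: 37/10 ≈ 3.7000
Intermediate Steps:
L(D, A) = 1/40
L(-27, -27)*148 = (1/40)*148 = 37/10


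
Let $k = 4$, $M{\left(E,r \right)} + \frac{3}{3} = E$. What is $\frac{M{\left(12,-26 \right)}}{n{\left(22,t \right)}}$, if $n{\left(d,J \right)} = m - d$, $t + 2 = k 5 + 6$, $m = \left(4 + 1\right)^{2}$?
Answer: $\frac{11}{3} \approx 3.6667$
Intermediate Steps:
$M{\left(E,r \right)} = -1 + E$
$m = 25$ ($m = 5^{2} = 25$)
$t = 24$ ($t = -2 + \left(4 \cdot 5 + 6\right) = -2 + \left(20 + 6\right) = -2 + 26 = 24$)
$n{\left(d,J \right)} = 25 - d$
$\frac{M{\left(12,-26 \right)}}{n{\left(22,t \right)}} = \frac{-1 + 12}{25 - 22} = \frac{11}{25 - 22} = \frac{11}{3}$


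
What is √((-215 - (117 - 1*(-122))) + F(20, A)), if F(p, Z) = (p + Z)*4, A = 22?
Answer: I*√286 ≈ 16.912*I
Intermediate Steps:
F(p, Z) = 4*Z + 4*p (F(p, Z) = (Z + p)*4 = 4*Z + 4*p)
√((-215 - (117 - 1*(-122))) + F(20, A)) = √((-215 - (117 - 1*(-122))) + (4*22 + 4*20)) = √((-215 - (117 + 122)) + (88 + 80)) = √((-215 - 1*239) + 168) = √((-215 - 239) + 168) = √(-454 + 168) = √(-286) = I*√286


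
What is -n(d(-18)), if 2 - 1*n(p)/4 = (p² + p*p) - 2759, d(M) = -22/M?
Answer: -893596/81 ≈ -11032.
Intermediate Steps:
n(p) = 11044 - 8*p² (n(p) = 8 - 4*((p² + p*p) - 2759) = 8 - 4*((p² + p²) - 2759) = 8 - 4*(2*p² - 2759) = 8 - 4*(-2759 + 2*p²) = 8 + (11036 - 8*p²) = 11044 - 8*p²)
-n(d(-18)) = -(11044 - 8*(-22/(-18))²) = -(11044 - 8*(-22*(-1/18))²) = -(11044 - 8*(11/9)²) = -(11044 - 8*121/81) = -(11044 - 968/81) = -1*893596/81 = -893596/81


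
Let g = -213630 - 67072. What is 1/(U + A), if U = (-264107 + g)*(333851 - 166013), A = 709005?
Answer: -1/91438943937 ≈ -1.0936e-11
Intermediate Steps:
g = -280702
U = -91439652942 (U = (-264107 - 280702)*(333851 - 166013) = -544809*167838 = -91439652942)
1/(U + A) = 1/(-91439652942 + 709005) = 1/(-91438943937) = -1/91438943937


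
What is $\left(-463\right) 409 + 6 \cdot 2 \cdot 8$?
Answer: $-189271$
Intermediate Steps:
$\left(-463\right) 409 + 6 \cdot 2 \cdot 8 = -189367 + 12 \cdot 8 = -189367 + 96 = -189271$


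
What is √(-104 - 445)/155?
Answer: 3*I*√61/155 ≈ 0.15117*I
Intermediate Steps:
√(-104 - 445)/155 = √(-549)*(1/155) = (3*I*√61)*(1/155) = 3*I*√61/155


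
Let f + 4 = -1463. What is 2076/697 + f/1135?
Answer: 1333761/791095 ≈ 1.6860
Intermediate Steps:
f = -1467 (f = -4 - 1463 = -1467)
2076/697 + f/1135 = 2076/697 - 1467/1135 = 1333761/791095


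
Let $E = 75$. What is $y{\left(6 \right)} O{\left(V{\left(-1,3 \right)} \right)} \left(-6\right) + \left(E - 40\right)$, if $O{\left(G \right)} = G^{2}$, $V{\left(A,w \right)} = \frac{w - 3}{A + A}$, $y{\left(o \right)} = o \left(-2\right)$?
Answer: $35$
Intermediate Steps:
$y{\left(o \right)} = - 2 o$
$V{\left(A,w \right)} = \frac{-3 + w}{2 A}$
$y{\left(6 \right)} O{\left(V{\left(-1,3 \right)} \right)} \left(-6\right) + \left(E - 40\right) = \left(-2\right) 6 \left(\frac{-3 + 3}{2 \left(-1\right)}\right)^{2} \left(-6\right) + \left(75 - 40\right) = - 12 \left(\frac{1}{2} \left(-1\right) 0\right)^{2} \left(-6\right) + 35 = - 12 \cdot 0^{2} \left(-6\right) + 35 = - 12 \cdot 0 \left(-6\right) + 35 = \left(-12\right) 0 + 35 = 0 + 35 = 35$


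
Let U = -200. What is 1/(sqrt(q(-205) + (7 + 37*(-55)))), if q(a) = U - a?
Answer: -I*sqrt(7)/119 ≈ -0.022233*I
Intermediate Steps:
q(a) = -200 - a
1/(sqrt(q(-205) + (7 + 37*(-55)))) = 1/(sqrt((-200 - 1*(-205)) + (7 + 37*(-55)))) = 1/(sqrt((-200 + 205) + (7 - 2035))) = 1/(sqrt(5 - 2028)) = 1/(sqrt(-2023)) = 1/(17*I*sqrt(7)) = -I*sqrt(7)/119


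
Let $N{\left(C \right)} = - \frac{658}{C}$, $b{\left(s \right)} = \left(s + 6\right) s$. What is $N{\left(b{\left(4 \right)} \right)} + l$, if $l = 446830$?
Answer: $\frac{8936271}{20} \approx 4.4681 \cdot 10^{5}$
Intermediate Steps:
$b{\left(s \right)} = s \left(6 + s\right)$ ($b{\left(s \right)} = \left(6 + s\right) s = s \left(6 + s\right)$)
$N{\left(b{\left(4 \right)} \right)} + l = - \frac{658}{4 \left(6 + 4\right)} + 446830 = - \frac{658}{4 \cdot 10} + 446830 = - \frac{658}{40} + 446830 = \left(-658\right) \frac{1}{40} + 446830 = - \frac{329}{20} + 446830 = \frac{8936271}{20}$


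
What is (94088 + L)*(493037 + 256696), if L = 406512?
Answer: 375316339800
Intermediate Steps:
(94088 + L)*(493037 + 256696) = (94088 + 406512)*(493037 + 256696) = 500600*749733 = 375316339800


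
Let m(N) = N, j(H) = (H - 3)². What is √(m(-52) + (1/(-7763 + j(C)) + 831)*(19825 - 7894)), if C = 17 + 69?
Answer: √7573521436790/874 ≈ 3148.7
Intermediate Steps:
C = 86
j(H) = (-3 + H)²
√(m(-52) + (1/(-7763 + j(C)) + 831)*(19825 - 7894)) = √(-52 + (1/(-7763 + (-3 + 86)²) + 831)*(19825 - 7894)) = √(-52 + (1/(-7763 + 83²) + 831)*11931) = √(-52 + (1/(-7763 + 6889) + 831)*11931) = √(-52 + (1/(-874) + 831)*11931) = √(-52 + (-1/874 + 831)*11931) = √(-52 + (726293/874)*11931) = √(-52 + 8665401783/874) = √(8665356335/874) = √7573521436790/874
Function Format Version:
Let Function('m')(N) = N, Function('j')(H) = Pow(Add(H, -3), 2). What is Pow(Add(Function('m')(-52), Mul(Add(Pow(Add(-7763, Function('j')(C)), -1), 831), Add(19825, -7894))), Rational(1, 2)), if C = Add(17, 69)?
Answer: Mul(Rational(1, 874), Pow(7573521436790, Rational(1, 2))) ≈ 3148.7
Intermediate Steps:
C = 86
Function('j')(H) = Pow(Add(-3, H), 2)
Pow(Add(Function('m')(-52), Mul(Add(Pow(Add(-7763, Function('j')(C)), -1), 831), Add(19825, -7894))), Rational(1, 2)) = Pow(Add(-52, Mul(Add(Pow(Add(-7763, Pow(Add(-3, 86), 2)), -1), 831), Add(19825, -7894))), Rational(1, 2)) = Pow(Add(-52, Mul(Add(Pow(Add(-7763, Pow(83, 2)), -1), 831), 11931)), Rational(1, 2)) = Pow(Add(-52, Mul(Add(Pow(Add(-7763, 6889), -1), 831), 11931)), Rational(1, 2)) = Pow(Add(-52, Mul(Add(Pow(-874, -1), 831), 11931)), Rational(1, 2)) = Pow(Add(-52, Mul(Add(Rational(-1, 874), 831), 11931)), Rational(1, 2)) = Pow(Add(-52, Mul(Rational(726293, 874), 11931)), Rational(1, 2)) = Pow(Add(-52, Rational(8665401783, 874)), Rational(1, 2)) = Pow(Rational(8665356335, 874), Rational(1, 2)) = Mul(Rational(1, 874), Pow(7573521436790, Rational(1, 2)))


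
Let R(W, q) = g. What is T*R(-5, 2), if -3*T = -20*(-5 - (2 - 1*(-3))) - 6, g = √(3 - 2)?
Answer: -194/3 ≈ -64.667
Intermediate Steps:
g = 1 (g = √1 = 1)
T = -194/3 (T = -(-20*(-5 - (2 - 1*(-3))) - 6)/3 = -(-20*(-5 - (2 + 3)) - 6)/3 = -(-20*(-5 - 1*5) - 6)/3 = -(-20*(-5 - 5) - 6)/3 = -(-20*(-10) - 6)/3 = -(200 - 6)/3 = -⅓*194 = -194/3 ≈ -64.667)
R(W, q) = 1
T*R(-5, 2) = -194/3*1 = -194/3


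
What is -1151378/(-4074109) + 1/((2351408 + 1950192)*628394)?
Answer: 239406880481135793/847132502469947200 ≈ 0.28261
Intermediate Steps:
-1151378/(-4074109) + 1/((2351408 + 1950192)*628394) = -1151378*(-1/4074109) + (1/628394)/4301600 = 1151378/4074109 + (1/4301600)*(1/628394) = 1151378/4074109 + 1/2703099630400 = 239406880481135793/847132502469947200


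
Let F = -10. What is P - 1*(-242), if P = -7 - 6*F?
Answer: 295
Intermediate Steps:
P = 53 (P = -7 - 6*(-10) = -7 + 60 = 53)
P - 1*(-242) = 53 - 1*(-242) = 53 + 242 = 295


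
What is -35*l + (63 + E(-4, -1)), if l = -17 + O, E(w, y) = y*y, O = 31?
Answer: -426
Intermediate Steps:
E(w, y) = y²
l = 14 (l = -17 + 31 = 14)
-35*l + (63 + E(-4, -1)) = -35*14 + (63 + (-1)²) = -490 + (63 + 1) = -490 + 64 = -426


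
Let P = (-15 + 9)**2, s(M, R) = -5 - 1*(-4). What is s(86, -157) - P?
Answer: -37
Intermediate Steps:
s(M, R) = -1 (s(M, R) = -5 + 4 = -1)
P = 36 (P = (-6)**2 = 36)
s(86, -157) - P = -1 - 1*36 = -1 - 36 = -37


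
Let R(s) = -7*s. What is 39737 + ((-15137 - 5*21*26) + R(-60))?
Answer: 22290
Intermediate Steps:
39737 + ((-15137 - 5*21*26) + R(-60)) = 39737 + ((-15137 - 5*21*26) - 7*(-60)) = 39737 + ((-15137 - 105*26) + 420) = 39737 + ((-15137 - 2730) + 420) = 39737 + (-17867 + 420) = 39737 - 17447 = 22290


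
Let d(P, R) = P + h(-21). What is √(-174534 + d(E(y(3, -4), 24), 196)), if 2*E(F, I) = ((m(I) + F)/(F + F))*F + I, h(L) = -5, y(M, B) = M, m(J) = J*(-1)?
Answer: I*√698129/2 ≈ 417.77*I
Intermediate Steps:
m(J) = -J
E(F, I) = F/4 + I/4 (E(F, I) = (((-I + F)/(F + F))*F + I)/2 = (((F - I)/((2*F)))*F + I)/2 = (((F - I)*(1/(2*F)))*F + I)/2 = (((F - I)/(2*F))*F + I)/2 = ((F/2 - I/2) + I)/2 = (F/2 + I/2)/2 = F/4 + I/4)
d(P, R) = -5 + P (d(P, R) = P - 5 = -5 + P)
√(-174534 + d(E(y(3, -4), 24), 196)) = √(-174534 + (-5 + ((¼)*3 + (¼)*24))) = √(-174534 + (-5 + (¾ + 6))) = √(-174534 + (-5 + 27/4)) = √(-174534 + 7/4) = √(-698129/4) = I*√698129/2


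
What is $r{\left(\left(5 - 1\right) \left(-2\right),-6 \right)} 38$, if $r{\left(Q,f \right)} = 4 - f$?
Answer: $380$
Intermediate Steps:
$r{\left(\left(5 - 1\right) \left(-2\right),-6 \right)} 38 = \left(4 - -6\right) 38 = \left(4 + 6\right) 38 = 10 \cdot 38 = 380$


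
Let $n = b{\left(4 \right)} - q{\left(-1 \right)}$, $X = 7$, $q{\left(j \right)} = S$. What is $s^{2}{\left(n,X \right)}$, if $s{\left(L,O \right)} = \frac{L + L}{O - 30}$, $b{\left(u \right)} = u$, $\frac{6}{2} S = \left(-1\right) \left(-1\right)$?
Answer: $\frac{484}{4761} \approx 0.10166$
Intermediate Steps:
$S = \frac{1}{3}$ ($S = \frac{\left(-1\right) \left(-1\right)}{3} = \frac{1}{3} \cdot 1 = \frac{1}{3} \approx 0.33333$)
$q{\left(j \right)} = \frac{1}{3}$
$n = \frac{11}{3}$ ($n = 4 - \frac{1}{3} = \frac{11}{3} \approx 3.6667$)
$s{\left(L,O \right)} = \frac{2 L}{-30 + O}$
$s^{2}{\left(n,X \right)} = \left(2 \cdot \frac{11}{3} \frac{1}{-30 + 7}\right)^{2} = \left(2 \cdot \frac{11}{3} \frac{1}{-23}\right)^{2} = \left(2 \cdot \frac{11}{3} \left(- \frac{1}{23}\right)\right)^{2} = \left(- \frac{22}{69}\right)^{2} = \frac{484}{4761}$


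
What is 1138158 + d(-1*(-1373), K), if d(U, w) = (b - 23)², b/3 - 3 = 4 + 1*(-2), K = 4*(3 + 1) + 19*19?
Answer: 1138222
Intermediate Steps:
K = 377 (K = 4*4 + 361 = 16 + 361 = 377)
b = 15 (b = 9 + 3*(4 + 1*(-2)) = 9 + 3*(4 - 2) = 9 + 3*2 = 9 + 6 = 15)
d(U, w) = 64 (d(U, w) = (15 - 23)² = (-8)² = 64)
1138158 + d(-1*(-1373), K) = 1138158 + 64 = 1138222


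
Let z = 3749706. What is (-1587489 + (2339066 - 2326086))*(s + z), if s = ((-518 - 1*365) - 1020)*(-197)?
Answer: -6494215097873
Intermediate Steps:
s = 374891 (s = ((-518 - 365) - 1020)*(-197) = (-883 - 1020)*(-197) = -1903*(-197) = 374891)
(-1587489 + (2339066 - 2326086))*(s + z) = (-1587489 + (2339066 - 2326086))*(374891 + 3749706) = (-1587489 + 12980)*4124597 = -1574509*4124597 = -6494215097873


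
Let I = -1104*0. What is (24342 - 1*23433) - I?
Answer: 909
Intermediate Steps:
I = 0 (I = -24*0 = 0)
(24342 - 1*23433) - I = (24342 - 1*23433) - 1*0 = (24342 - 23433) + 0 = 909 + 0 = 909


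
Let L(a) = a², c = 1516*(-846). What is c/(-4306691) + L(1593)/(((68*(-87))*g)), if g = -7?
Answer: 3660660830097/59449562564 ≈ 61.576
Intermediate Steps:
c = -1282536
c/(-4306691) + L(1593)/(((68*(-87))*g)) = -1282536/(-4306691) + 1593²/(((68*(-87))*(-7))) = -1282536*(-1/4306691) + 2537649/((-5916*(-7))) = 1282536/4306691 + 2537649/41412 = 1282536/4306691 + 2537649*(1/41412) = 1282536/4306691 + 845883/13804 = 3660660830097/59449562564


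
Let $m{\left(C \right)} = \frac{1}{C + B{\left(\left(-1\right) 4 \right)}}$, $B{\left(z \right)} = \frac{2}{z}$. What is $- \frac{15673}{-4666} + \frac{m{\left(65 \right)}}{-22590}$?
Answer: $\frac{22836418349}{6798618630} \approx 3.359$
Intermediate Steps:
$m{\left(C \right)} = \frac{1}{- \frac{1}{2} + C}$ ($m{\left(C \right)} = \frac{1}{C + \frac{2}{\left(-1\right) 4}} = \frac{1}{C + \frac{2}{-4}} = \frac{1}{C + 2 \left(- \frac{1}{4}\right)} = \frac{1}{C - \frac{1}{2}} = \frac{1}{- \frac{1}{2} + C}$)
$- \frac{15673}{-4666} + \frac{m{\left(65 \right)}}{-22590} = - \frac{15673}{-4666} + \frac{2 \frac{1}{-1 + 2 \cdot 65}}{-22590} = \left(-15673\right) \left(- \frac{1}{4666}\right) + \frac{2}{-1 + 130} \left(- \frac{1}{22590}\right) = \frac{15673}{4666} + \frac{2}{129} \left(- \frac{1}{22590}\right) = \frac{15673}{4666} - \frac{1}{1457055} = \frac{22836418349}{6798618630}$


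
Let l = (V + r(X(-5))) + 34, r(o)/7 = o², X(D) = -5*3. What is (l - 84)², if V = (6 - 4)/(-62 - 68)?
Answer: 9825567376/4225 ≈ 2.3256e+6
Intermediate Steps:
X(D) = -15
r(o) = 7*o²
V = -1/65 (V = 2/(-130) = 2*(-1/130) = -1/65 ≈ -0.015385)
l = 104584/65 (l = (-1/65 + 7*(-15)²) + 34 = (-1/65 + 7*225) + 34 = (-1/65 + 1575) + 34 = 102374/65 + 34 = 104584/65 ≈ 1609.0)
(l - 84)² = (104584/65 - 84)² = (99124/65)² = 9825567376/4225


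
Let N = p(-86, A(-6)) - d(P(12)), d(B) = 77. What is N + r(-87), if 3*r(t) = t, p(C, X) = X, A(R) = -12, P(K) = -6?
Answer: -118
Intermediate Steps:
r(t) = t/3
N = -89 (N = -12 - 1*77 = -12 - 77 = -89)
N + r(-87) = -89 + (⅓)*(-87) = -89 - 29 = -118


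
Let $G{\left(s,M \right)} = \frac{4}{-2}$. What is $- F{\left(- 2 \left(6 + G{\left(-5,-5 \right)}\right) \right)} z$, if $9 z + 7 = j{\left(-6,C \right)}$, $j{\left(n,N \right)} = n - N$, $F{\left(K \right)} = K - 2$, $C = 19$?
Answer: $- \frac{320}{9} \approx -35.556$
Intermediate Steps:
$G{\left(s,M \right)} = -2$ ($G{\left(s,M \right)} = 4 \left(- \frac{1}{2}\right) = -2$)
$F{\left(K \right)} = -2 + K$
$z = - \frac{32}{9}$ ($z = - \frac{7}{9} + \frac{-6 - 19}{9} = - \frac{7}{9} + \frac{1}{9} \left(-25\right) = - \frac{7}{9} - \frac{25}{9} = - \frac{32}{9} \approx -3.5556$)
$- F{\left(- 2 \left(6 + G{\left(-5,-5 \right)}\right) \right)} z = - (-2 - 2 \left(6 - 2\right)) \left(- \frac{32}{9}\right) = - (-2 - 8) \left(- \frac{32}{9}\right) = \left(-1\right) \left(-10\right) \left(- \frac{32}{9}\right) = 10 \left(- \frac{32}{9}\right) = - \frac{320}{9}$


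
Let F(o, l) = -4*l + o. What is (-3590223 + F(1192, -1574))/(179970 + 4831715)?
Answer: -716547/1002337 ≈ -0.71488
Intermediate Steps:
F(o, l) = o - 4*l
(-3590223 + F(1192, -1574))/(179970 + 4831715) = (-3590223 + (1192 - 4*(-1574)))/(179970 + 4831715) = (-3590223 + (1192 + 6296))/5011685 = (-3590223 + 7488)*(1/5011685) = -3582735*1/5011685 = -716547/1002337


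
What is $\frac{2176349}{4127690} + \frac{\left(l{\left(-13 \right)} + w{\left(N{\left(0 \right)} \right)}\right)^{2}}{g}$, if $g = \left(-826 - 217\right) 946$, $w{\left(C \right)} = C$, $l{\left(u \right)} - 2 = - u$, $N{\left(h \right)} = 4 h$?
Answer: $\frac{76658105299}{145453604065} \approx 0.52703$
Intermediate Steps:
$l{\left(u \right)} = 2 - u$
$g = -986678$ ($g = \left(-1043\right) 946 = -986678$)
$\frac{2176349}{4127690} + \frac{\left(l{\left(-13 \right)} + w{\left(N{\left(0 \right)} \right)}\right)^{2}}{g} = \frac{2176349}{4127690} + \frac{\left(\left(2 - -13\right) + 4 \cdot 0\right)^{2}}{-986678} = 2176349 \cdot \frac{1}{4127690} + \left(\left(2 + 13\right) + 0\right)^{2} \left(- \frac{1}{986678}\right) = \frac{310907}{589670} + \left(15 + 0\right)^{2} \left(- \frac{1}{986678}\right) = \frac{310907}{589670} + 15^{2} \left(- \frac{1}{986678}\right) = \frac{310907}{589670} + 225 \left(- \frac{1}{986678}\right) = \frac{310907}{589670} - \frac{225}{986678} = \frac{76658105299}{145453604065}$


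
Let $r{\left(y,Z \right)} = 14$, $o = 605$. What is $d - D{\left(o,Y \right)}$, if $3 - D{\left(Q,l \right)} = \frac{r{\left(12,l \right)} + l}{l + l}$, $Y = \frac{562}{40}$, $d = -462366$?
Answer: $- \frac{259850817}{562} \approx -4.6237 \cdot 10^{5}$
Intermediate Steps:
$Y = \frac{281}{20}$ ($Y = 562 \cdot \frac{1}{40} = \frac{281}{20} \approx 14.05$)
$D{\left(Q,l \right)} = 3 - \frac{14 + l}{2 l}$ ($D{\left(Q,l \right)} = 3 - \frac{14 + l}{l + l} = 3 - \frac{14 + l}{2 l}$)
$d - D{\left(o,Y \right)} = -462366 - \left(\frac{5}{2} - \frac{7}{\frac{281}{20}}\right) = -462366 - \left(\frac{5}{2} - \frac{140}{281}\right) = -462366 - \frac{1125}{562} = - \frac{259850817}{562}$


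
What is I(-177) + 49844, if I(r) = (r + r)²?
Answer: 175160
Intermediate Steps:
I(r) = 4*r² (I(r) = (2*r)² = 4*r²)
I(-177) + 49844 = 4*(-177)² + 49844 = 4*31329 + 49844 = 125316 + 49844 = 175160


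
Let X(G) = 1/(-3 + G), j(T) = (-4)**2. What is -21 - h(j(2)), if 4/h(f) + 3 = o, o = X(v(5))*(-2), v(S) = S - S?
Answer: -135/7 ≈ -19.286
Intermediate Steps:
j(T) = 16
v(S) = 0
o = 2/3 (o = -2/(-3 + 0) = -2/(-3) = -1/3*(-2) = 2/3 ≈ 0.66667)
h(f) = -12/7 (h(f) = 4/(-3 + 2/3) = 4/(-7/3) = 4*(-3/7) = -12/7)
-21 - h(j(2)) = -21 - 1*(-12/7) = -21 + 12/7 = -135/7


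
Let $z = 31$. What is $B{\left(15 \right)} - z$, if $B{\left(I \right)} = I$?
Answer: $-16$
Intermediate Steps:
$B{\left(15 \right)} - z = 15 - 31 = -16$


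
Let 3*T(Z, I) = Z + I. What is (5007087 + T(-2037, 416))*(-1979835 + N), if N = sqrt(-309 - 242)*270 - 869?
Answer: -29749461026560/3 + 1351767600*I*sqrt(551) ≈ -9.9165e+12 + 3.1731e+10*I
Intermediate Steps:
T(Z, I) = I/3 + Z/3 (T(Z, I) = (Z + I)/3 = (I + Z)/3 = I/3 + Z/3)
N = -869 + 270*I*sqrt(551) (N = sqrt(-551)*270 - 869 = (I*sqrt(551))*270 - 869 = 270*I*sqrt(551) - 869 = -869 + 270*I*sqrt(551) ≈ -869.0 + 6337.8*I)
(5007087 + T(-2037, 416))*(-1979835 + N) = (5007087 + ((1/3)*416 + (1/3)*(-2037)))*(-1979835 + (-869 + 270*I*sqrt(551))) = (5007087 + (416/3 - 679))*(-1980704 + 270*I*sqrt(551)) = (5007087 - 1621/3)*(-1980704 + 270*I*sqrt(551)) = 15019640*(-1980704 + 270*I*sqrt(551))/3 = -29749461026560/3 + 1351767600*I*sqrt(551)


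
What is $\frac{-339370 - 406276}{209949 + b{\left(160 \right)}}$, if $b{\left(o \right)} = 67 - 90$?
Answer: $- \frac{372823}{104963} \approx -3.5519$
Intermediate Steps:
$b{\left(o \right)} = -23$ ($b{\left(o \right)} = 67 - 90 = -23$)
$\frac{-339370 - 406276}{209949 + b{\left(160 \right)}} = \frac{-339370 - 406276}{209949 - 23} = - \frac{745646}{209926} = \left(-745646\right) \frac{1}{209926} = - \frac{372823}{104963}$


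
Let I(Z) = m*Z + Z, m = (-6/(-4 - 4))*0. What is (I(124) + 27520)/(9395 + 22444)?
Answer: 27644/31839 ≈ 0.86824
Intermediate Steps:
m = 0 (m = (-6/(-8))*0 = -⅛*(-6)*0 = (¾)*0 = 0)
I(Z) = Z (I(Z) = 0*Z + Z = 0 + Z = Z)
(I(124) + 27520)/(9395 + 22444) = (124 + 27520)/(9395 + 22444) = 27644/31839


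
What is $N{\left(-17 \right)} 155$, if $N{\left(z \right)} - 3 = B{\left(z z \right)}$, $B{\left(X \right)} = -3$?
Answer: $0$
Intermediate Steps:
$N{\left(z \right)} = 0$ ($N{\left(z \right)} = 3 - 3 = 0$)
$N{\left(-17 \right)} 155 = 0 \cdot 155 = 0$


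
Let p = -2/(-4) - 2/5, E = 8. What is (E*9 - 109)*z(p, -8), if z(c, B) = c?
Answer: -37/10 ≈ -3.7000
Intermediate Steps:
p = ⅒ (p = -2*(-¼) - 2*⅕ = ½ - ⅖ = ⅒ ≈ 0.10000)
(E*9 - 109)*z(p, -8) = (8*9 - 109)*(⅒) = (72 - 109)*(⅒) = -37*⅒ = -37/10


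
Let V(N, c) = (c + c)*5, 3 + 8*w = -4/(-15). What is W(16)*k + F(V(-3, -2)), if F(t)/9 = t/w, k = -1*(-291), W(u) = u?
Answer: 212496/41 ≈ 5182.8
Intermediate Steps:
k = 291
w = -41/120 (w = -3/8 + (-4/(-15))/8 = -3/8 + (-4*(-1/15))/8 = -3/8 + (⅛)*(4/15) = -3/8 + 1/30 = -41/120 ≈ -0.34167)
V(N, c) = 10*c (V(N, c) = (2*c)*5 = 10*c)
F(t) = -1080*t/41 (F(t) = 9*(t/(-41/120)) = 9*(t*(-120/41)) = 9*(-120*t/41) = -1080*t/41)
W(16)*k + F(V(-3, -2)) = 16*291 - 10800*(-2)/41 = 4656 - 1080/41*(-20) = 4656 + 21600/41 = 212496/41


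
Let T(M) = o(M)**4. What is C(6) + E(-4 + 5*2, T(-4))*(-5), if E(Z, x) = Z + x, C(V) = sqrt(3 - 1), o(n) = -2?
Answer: -110 + sqrt(2) ≈ -108.59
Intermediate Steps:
C(V) = sqrt(2)
T(M) = 16 (T(M) = (-2)**4 = 16)
C(6) + E(-4 + 5*2, T(-4))*(-5) = sqrt(2) + ((-4 + 5*2) + 16)*(-5) = sqrt(2) + ((-4 + 10) + 16)*(-5) = sqrt(2) + (6 + 16)*(-5) = sqrt(2) + 22*(-5) = sqrt(2) - 110 = -110 + sqrt(2)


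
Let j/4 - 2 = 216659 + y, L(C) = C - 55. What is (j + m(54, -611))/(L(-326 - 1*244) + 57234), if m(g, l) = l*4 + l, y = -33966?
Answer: 727725/56609 ≈ 12.855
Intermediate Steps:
m(g, l) = 5*l (m(g, l) = 4*l + l = 5*l)
L(C) = -55 + C
j = 730780 (j = 8 + 4*(216659 - 33966) = 8 + 4*182693 = 8 + 730772 = 730780)
(j + m(54, -611))/(L(-326 - 1*244) + 57234) = (730780 + 5*(-611))/((-55 + (-326 - 1*244)) + 57234) = (730780 - 3055)/((-55 + (-326 - 244)) + 57234) = 727725/((-55 - 570) + 57234) = 727725/(-625 + 57234) = 727725/56609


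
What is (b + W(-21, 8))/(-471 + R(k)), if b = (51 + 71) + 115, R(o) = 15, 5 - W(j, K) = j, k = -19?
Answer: -263/456 ≈ -0.57675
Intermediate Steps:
W(j, K) = 5 - j
b = 237 (b = 122 + 115 = 237)
(b + W(-21, 8))/(-471 + R(k)) = (237 + (5 - 1*(-21)))/(-471 + 15) = (237 + (5 + 21))/(-456) = (237 + 26)*(-1/456) = 263*(-1/456) = -263/456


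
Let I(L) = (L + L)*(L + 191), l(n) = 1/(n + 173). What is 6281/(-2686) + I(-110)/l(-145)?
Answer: -1340212841/2686 ≈ -4.9896e+5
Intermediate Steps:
l(n) = 1/(173 + n)
I(L) = 2*L*(191 + L) (I(L) = (2*L)*(191 + L) = 2*L*(191 + L))
6281/(-2686) + I(-110)/l(-145) = 6281/(-2686) + (2*(-110)*(191 - 110))/(1/(173 - 145)) = 6281*(-1/2686) + (2*(-110)*81)/(1/28) = -6281/2686 - 17820/1/28 = -6281/2686 - 17820*28 = -6281/2686 - 498960 = -1340212841/2686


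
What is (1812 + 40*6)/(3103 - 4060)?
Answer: -684/319 ≈ -2.1442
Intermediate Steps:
(1812 + 40*6)/(3103 - 4060) = (1812 + 240)/(-957) = 2052*(-1/957) = -684/319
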